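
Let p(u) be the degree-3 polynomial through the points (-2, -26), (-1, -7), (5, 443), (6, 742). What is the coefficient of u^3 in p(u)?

Build the Lagrange basis polynomials:
L_0(u) = (u + 1)(u - 5)(u - 6) / [-56] = -(1/56)u^3 + (5/28)u^2 - (19/56)u - 15/28
L_1(u) = (u + 2)(u - 5)(u - 6) / [42] = (1/42)u^3 - (3/14)u^2 + (4/21)u + 10/7
L_2(u) = (u + 2)(u + 1)(u - 6) / [-42] = -(1/42)u^3 + (1/14)u^2 + (8/21)u + 2/7
L_3(u) = (u + 2)(u + 1)(u - 5) / [56] = (1/56)u^3 - (1/28)u^2 - (13/56)u - 5/28
p(u) = (-26)·L_0 + (-7)·L_1 + 443·L_2 + 742·L_3
Only the coefficient of u^3 is needed; take it from each L_i and combine:
(-26)·(-1/56) + (-7)·(1/42) + 443·(-1/42) + 742·(1/56) = 3

3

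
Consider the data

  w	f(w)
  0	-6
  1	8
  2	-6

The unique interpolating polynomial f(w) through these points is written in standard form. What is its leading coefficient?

-14

The leading coefficient equals the top divided difference f[0,1,2].
f[0,1] = (8 - (-6)) / (1 - 0) = 14
f[1,2] = (-6 - 8) / (2 - 1) = -14
f[0,1,2] = (-14 - 14) / (2 - 0) = -14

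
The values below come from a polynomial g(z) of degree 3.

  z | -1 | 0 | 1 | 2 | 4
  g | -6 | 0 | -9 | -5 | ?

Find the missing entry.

The 4 known values determine g uniquely (degree ≤ 3).
Evaluate each Lagrange basis at z = 4:
L_0(4) = (4)·(3)·(2)/[(-1)·(-2)·(-3)] = -4
L_1(4) = (5)·(3)·(2)/[(1)·(-1)·(-2)] = 15
L_2(4) = (5)·(4)·(2)/[(2)·(1)·(-1)] = -20
L_3(4) = (5)·(4)·(3)/[(3)·(2)·(1)] = 10
Sum: (-6)·(-4) + 0 + (-9)·(-20) + (-5)·(10) = 154

154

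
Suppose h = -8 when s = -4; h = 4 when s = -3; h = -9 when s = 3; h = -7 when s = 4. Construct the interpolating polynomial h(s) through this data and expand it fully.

h(s) = (55/168)s^3 - (5/7)s^2 - (859/168)s + 55/14

Build the Lagrange basis polynomials:
L_0(s) = (s + 3)(s - 3)(s - 4) / [-56] = -(1/56)s^3 + (1/14)s^2 + (9/56)s - 9/14
L_1(s) = (s + 4)(s - 3)(s - 4) / [42] = (1/42)s^3 - (1/14)s^2 - (8/21)s + 8/7
L_2(s) = (s + 4)(s + 3)(s - 4) / [-42] = -(1/42)s^3 - (1/14)s^2 + (8/21)s + 8/7
L_3(s) = (s + 4)(s + 3)(s - 3) / [56] = (1/56)s^3 + (1/14)s^2 - (9/56)s - 9/14
h(s) = (-8)·L_0 + 4·L_1 + (-9)·L_2 + (-7)·L_3
  (-8)·L_0(s) = (1/7)s^3 - (4/7)s^2 - (9/7)s + 36/7
  4·L_1(s) = (2/21)s^3 - (2/7)s^2 - (32/21)s + 32/7
  (-9)·L_2(s) = (3/14)s^3 + (9/14)s^2 - (24/7)s - 72/7
  (-7)·L_3(s) = -(1/8)s^3 - (1/2)s^2 + (9/8)s + 9/2
Adding term by term: (55/168)s^3 - (5/7)s^2 - (859/168)s + 55/14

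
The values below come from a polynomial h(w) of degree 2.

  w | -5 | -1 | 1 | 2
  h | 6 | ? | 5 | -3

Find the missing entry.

100/7

The 3 known values determine h uniquely (degree ≤ 2).
Evaluate each Lagrange basis at w = -1:
L_0(-1) = (-2)·(-3)/[(-6)·(-7)] = 1/7
L_1(-1) = (4)·(-3)/[(6)·(-1)] = 2
L_2(-1) = (4)·(-2)/[(7)·(1)] = -8/7
Sum: 6·(1/7) + 5·(2) + (-3)·(-8/7) = 100/7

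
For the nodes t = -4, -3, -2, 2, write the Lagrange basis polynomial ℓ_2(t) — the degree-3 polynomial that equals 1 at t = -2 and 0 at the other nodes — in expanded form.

ℓ_2(t) = (t + 4)(t + 3)(t - 2) / [(2)·(1)·(-4)]
       = (t^3 + 5t^2 - 2t - 24) / (-8)

ℓ_2(t) = -(1/8)t^3 - (5/8)t^2 + (1/4)t + 3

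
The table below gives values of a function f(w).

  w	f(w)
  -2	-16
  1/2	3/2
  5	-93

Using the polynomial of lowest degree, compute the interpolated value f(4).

-58

Using Newton's divided-difference form:
f[-2,1/2] = (3/2 - (-16)) / (1/2 - (-2)) = 7
f[1/2,5] = (-93 - 3/2) / (5 - 1/2) = -21
f[-2,1/2,5] = (-21 - 7) / (5 - (-2)) = -4
f(4) = -16 + 7·(6) + (-4)·(6)·(7/2) = -58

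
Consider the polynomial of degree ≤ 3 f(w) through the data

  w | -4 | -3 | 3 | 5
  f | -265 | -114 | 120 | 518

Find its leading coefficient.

Build the Lagrange basis polynomials:
L_0(w) = (w + 3)(w - 3)(w - 5) / [-63] = -(1/63)w^3 + (5/63)w^2 + (1/7)w - 5/7
L_1(w) = (w + 4)(w - 3)(w - 5) / [48] = (1/48)w^3 - (1/12)w^2 - (17/48)w + 5/4
L_2(w) = (w + 4)(w + 3)(w - 5) / [-84] = -(1/84)w^3 - (1/42)w^2 + (23/84)w + 5/7
L_3(w) = (w + 4)(w + 3)(w - 3) / [144] = (1/144)w^3 + (1/36)w^2 - (1/16)w - 1/4
f(w) = (-265)·L_0 + (-114)·L_1 + 120·L_2 + 518·L_3
Only the coefficient of w^3 is needed; take it from each L_i and combine:
(-265)·(-1/63) + (-114)·(1/48) + 120·(-1/84) + 518·(1/144) = 4

4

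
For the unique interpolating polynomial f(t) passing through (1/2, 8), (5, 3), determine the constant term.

Build the Lagrange basis polynomials:
L_0(t) = (t - 5) / [-9/2] = -(2/9)t + 10/9
L_1(t) = (t - 1/2) / [9/2] = (2/9)t - 1/9
f(t) = 8·L_0 + 3·L_1
Only the constant term is needed; take it from each L_i and combine:
8·(10/9) + 3·(-1/9) = 77/9

77/9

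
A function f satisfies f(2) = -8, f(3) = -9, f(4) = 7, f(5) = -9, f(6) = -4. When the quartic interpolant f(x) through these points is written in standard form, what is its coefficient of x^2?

L_0(x) = (x - 3)(x - 4)(x - 5)(x - 6) / [24] = (1/24)x^4 - (3/4)x^3 + (119/24)x^2 - (57/4)x + 15
L_1(x) = (x - 2)(x - 4)(x - 5)(x - 6) / [-6] = -(1/6)x^4 + (17/6)x^3 - (52/3)x^2 + (134/3)x - 40
L_2(x) = (x - 2)(x - 3)(x - 5)(x - 6) / [4] = (1/4)x^4 - 4x^3 + (91/4)x^2 - 54x + 45
L_3(x) = (x - 2)(x - 3)(x - 4)(x - 6) / [-6] = -(1/6)x^4 + (5/2)x^3 - (40/3)x^2 + 30x - 24
L_4(x) = (x - 2)(x - 3)(x - 4)(x - 5) / [24] = (1/24)x^4 - (7/12)x^3 + (71/24)x^2 - (77/12)x + 5
f(x) = (-8)·L_0 + (-9)·L_1 + 7·L_2 + (-9)·L_3 + (-4)·L_4
Only the coefficient of x^2 is needed; take it from each L_i and combine:
(-8)·(119/24) + (-9)·(-52/3) + 7·(91/4) + (-9)·(-40/3) + (-4)·(71/24) = 1535/4

1535/4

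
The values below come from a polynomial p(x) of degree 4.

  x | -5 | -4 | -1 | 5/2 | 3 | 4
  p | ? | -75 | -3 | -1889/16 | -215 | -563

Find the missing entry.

The 5 known values determine p uniquely (degree ≤ 4).
Evaluate each Lagrange basis at x = -5:
L_0(-5) = (-4)·(-15/2)·(-8)·(-9)/[(-3)·(-13/2)·(-7)·(-8)] = 180/91
L_1(-5) = (-1)·(-15/2)·(-8)·(-9)/[(3)·(-7/2)·(-4)·(-5)] = -18/7
L_2(-5) = (-1)·(-4)·(-8)·(-9)/[(13/2)·(7/2)·(-1/2)·(-3/2)] = 1536/91
L_3(-5) = (-1)·(-4)·(-15/2)·(-9)/[(7)·(4)·(1/2)·(-1)] = -135/7
L_4(-5) = (-1)·(-4)·(-15/2)·(-8)/[(8)·(5)·(3/2)·(1)] = 4
Sum: (-75)·(180/91) + (-3)·(-18/7) + (-1889/16)·(1536/91) + (-215)·(-135/7) + (-563)·(4) = -239

-239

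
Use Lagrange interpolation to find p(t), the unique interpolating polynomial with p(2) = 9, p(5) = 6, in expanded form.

Build the Lagrange basis polynomials:
L_0(t) = (t - 5) / [-3] = -(1/3)t + 5/3
L_1(t) = (t - 2) / [3] = (1/3)t - 2/3
p(t) = 9·L_0 + 6·L_1
  9·L_0(t) = -3t + 15
  6·L_1(t) = 2t - 4
Adding term by term: -t + 11

p(t) = -t + 11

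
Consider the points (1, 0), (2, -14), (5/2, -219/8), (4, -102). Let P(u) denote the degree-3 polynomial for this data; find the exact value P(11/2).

-1953/8

Evaluate each Lagrange basis at u = 11/2:
L_0(11/2) = (7/2)·(3)·(3/2)/[(-1)·(-3/2)·(-3)] = -7/2
L_1(11/2) = (9/2)·(3)·(3/2)/[(1)·(-1/2)·(-2)] = 81/4
L_2(11/2) = (9/2)·(7/2)·(3/2)/[(3/2)·(1/2)·(-3/2)] = -21
L_3(11/2) = (9/2)·(7/2)·(3)/[(3)·(2)·(3/2)] = 21/4
Sum: 0 + (-14)·(81/4) + (-219/8)·(-21) + (-102)·(21/4) = -1953/8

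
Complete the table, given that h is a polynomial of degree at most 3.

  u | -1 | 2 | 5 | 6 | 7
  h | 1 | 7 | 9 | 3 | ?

-529/63

The 4 known values determine h uniquely (degree ≤ 3).
L_0(7) = (5)·(2)·(1)/[(-3)·(-6)·(-7)] = -5/63
L_1(7) = (8)·(2)·(1)/[(3)·(-3)·(-4)] = 4/9
L_2(7) = (8)·(5)·(1)/[(6)·(3)·(-1)] = -20/9
L_3(7) = (8)·(5)·(2)/[(7)·(4)·(1)] = 20/7
Sum: 1·(-5/63) + 7·(4/9) + 9·(-20/9) + 3·(20/7) = -529/63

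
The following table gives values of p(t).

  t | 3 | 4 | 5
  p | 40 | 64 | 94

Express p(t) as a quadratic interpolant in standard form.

Newton's divided differences:
p[3,4] = (64 - 40) / (4 - 3) = 24
p[4,5] = (94 - 64) / (5 - 4) = 30
p[3,4,5] = (30 - 24) / (5 - 3) = 3
p(t) = 40 + 24·(t - 3) + 3·(t - 3)(t - 4)
Expanding: p(t) = 3t^2 + 3t + 4

p(t) = 3t^2 + 3t + 4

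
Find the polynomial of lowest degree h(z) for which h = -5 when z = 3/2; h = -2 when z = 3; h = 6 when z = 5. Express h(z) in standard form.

Newton's divided differences:
h[3/2,3] = (-2 - (-5)) / (3 - 3/2) = 2
h[3,5] = (6 - (-2)) / (5 - 3) = 4
h[3/2,3,5] = (4 - 2) / (5 - 3/2) = 4/7
h(z) = -5 + 2·(z - 3/2) + (4/7)·(z - 3/2)(z - 3)
Expanding: h(z) = (4/7)z^2 - (4/7)z - 38/7

h(z) = (4/7)z^2 - (4/7)z - 38/7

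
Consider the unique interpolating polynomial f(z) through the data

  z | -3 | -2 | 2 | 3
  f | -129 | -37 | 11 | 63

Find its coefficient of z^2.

-4

Build the Lagrange basis polynomials:
L_0(z) = (z + 2)(z - 2)(z - 3) / [-30] = -(1/30)z^3 + (1/10)z^2 + (2/15)z - 2/5
L_1(z) = (z + 3)(z - 2)(z - 3) / [20] = (1/20)z^3 - (1/10)z^2 - (9/20)z + 9/10
L_2(z) = (z + 3)(z + 2)(z - 3) / [-20] = -(1/20)z^3 - (1/10)z^2 + (9/20)z + 9/10
L_3(z) = (z + 3)(z + 2)(z - 2) / [30] = (1/30)z^3 + (1/10)z^2 - (2/15)z - 2/5
f(z) = (-129)·L_0 + (-37)·L_1 + 11·L_2 + 63·L_3
Only the coefficient of z^2 is needed; take it from each L_i and combine:
(-129)·(1/10) + (-37)·(-1/10) + 11·(-1/10) + 63·(1/10) = -4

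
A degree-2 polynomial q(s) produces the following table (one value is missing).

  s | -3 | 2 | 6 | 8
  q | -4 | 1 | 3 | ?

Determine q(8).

The 3 known values determine q uniquely (degree ≤ 2).
L_0(8) = (6)·(2)/[(-5)·(-9)] = 4/15
L_1(8) = (11)·(2)/[(5)·(-4)] = -11/10
L_2(8) = (11)·(6)/[(9)·(4)] = 11/6
Sum: (-4)·(4/15) + 1·(-11/10) + 3·(11/6) = 10/3

10/3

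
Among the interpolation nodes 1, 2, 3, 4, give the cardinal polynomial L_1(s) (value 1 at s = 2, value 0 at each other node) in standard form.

L_1(s) = (s - 1)(s - 3)(s - 4) / [(1)·(-1)·(-2)]
       = (s^3 - 8s^2 + 19s - 12) / (2)

L_1(s) = (1/2)s^3 - 4s^2 + (19/2)s - 6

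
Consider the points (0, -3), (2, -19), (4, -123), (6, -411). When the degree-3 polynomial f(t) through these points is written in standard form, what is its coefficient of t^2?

1

Build the Lagrange basis polynomials:
L_0(t) = (t - 2)(t - 4)(t - 6) / [-48] = -(1/48)t^3 + (1/4)t^2 - (11/12)t + 1
L_1(t) = t(t - 4)(t - 6) / [16] = (1/16)t^3 - (5/8)t^2 + (3/2)t
L_2(t) = t(t - 2)(t - 6) / [-16] = -(1/16)t^3 + (1/2)t^2 - (3/4)t
L_3(t) = t(t - 2)(t - 4) / [48] = (1/48)t^3 - (1/8)t^2 + (1/6)t
f(t) = (-3)·L_0 + (-19)·L_1 + (-123)·L_2 + (-411)·L_3
Only the coefficient of t^2 is needed; take it from each L_i and combine:
(-3)·(1/4) + (-19)·(-5/8) + (-123)·(1/2) + (-411)·(-1/8) = 1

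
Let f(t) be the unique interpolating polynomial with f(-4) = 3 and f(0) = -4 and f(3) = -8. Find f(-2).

Using Newton's divided-difference form:
f[-4,0] = (-4 - 3) / (0 - (-4)) = -7/4
f[0,3] = (-8 - (-4)) / (3 - 0) = -4/3
f[-4,0,3] = (-4/3 - (-7/4)) / (3 - (-4)) = 5/84
f(-2) = 3 + (-7/4)·(2) + (5/84)·(2)·(-2) = -31/42

-31/42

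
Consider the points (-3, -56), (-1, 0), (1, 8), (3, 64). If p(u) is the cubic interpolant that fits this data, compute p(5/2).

161/4

L_0(5/2) = (7/2)·(3/2)·(-1/2)/[(-2)·(-4)·(-6)] = 7/128
L_1(5/2) = (11/2)·(3/2)·(-1/2)/[(2)·(-2)·(-4)] = -33/128
L_2(5/2) = (11/2)·(7/2)·(-1/2)/[(4)·(2)·(-2)] = 77/128
L_3(5/2) = (11/2)·(7/2)·(3/2)/[(6)·(4)·(2)] = 77/128
Sum: (-56)·(7/128) + 0 + 8·(77/128) + 64·(77/128) = 161/4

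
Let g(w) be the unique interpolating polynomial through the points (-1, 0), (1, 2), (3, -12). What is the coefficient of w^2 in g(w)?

Build the Lagrange basis polynomials:
L_0(w) = (w - 1)(w - 3) / [8] = (1/8)w^2 - (1/2)w + 3/8
L_1(w) = (w + 1)(w - 3) / [-4] = -(1/4)w^2 + (1/2)w + 3/4
L_2(w) = (w + 1)(w - 1) / [8] = (1/8)w^2 - 1/8
g(w) = 0·L_0 + 2·L_1 + (-12)·L_2
Only the coefficient of w^2 is needed; take it from each L_i and combine:
0·(1/8) + 2·(-1/4) + (-12)·(1/8) = -2

-2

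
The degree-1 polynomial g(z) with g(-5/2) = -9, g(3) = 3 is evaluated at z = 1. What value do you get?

-15/11

Evaluate each Lagrange basis at z = 1:
L_0(1) = (-2)/[(-11/2)] = 4/11
L_1(1) = (7/2)/[(11/2)] = 7/11
Sum: (-9)·(4/11) + 3·(7/11) = -15/11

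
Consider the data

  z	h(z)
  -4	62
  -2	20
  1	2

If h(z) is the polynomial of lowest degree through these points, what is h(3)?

Evaluate each Lagrange basis at z = 3:
L_0(3) = (5)·(2)/[(-2)·(-5)] = 1
L_1(3) = (7)·(2)/[(2)·(-3)] = -7/3
L_2(3) = (7)·(5)/[(5)·(3)] = 7/3
Sum: 62·(1) + 20·(-7/3) + 2·(7/3) = 20

20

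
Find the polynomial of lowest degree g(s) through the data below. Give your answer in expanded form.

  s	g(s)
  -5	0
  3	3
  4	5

Build the Lagrange basis polynomials:
L_0(s) = (s - 3)(s - 4) / [72] = (1/72)s^2 - (7/72)s + 1/6
L_1(s) = (s + 5)(s - 4) / [-8] = -(1/8)s^2 - (1/8)s + 5/2
L_2(s) = (s + 5)(s - 3) / [9] = (1/9)s^2 + (2/9)s - 5/3
g(s) = 0·L_0 + 3·L_1 + 5·L_2
  0·L_0(s) = 0
  3·L_1(s) = -(3/8)s^2 - (3/8)s + 15/2
  5·L_2(s) = (5/9)s^2 + (10/9)s - 25/3
Adding term by term: (13/72)s^2 + (53/72)s - 5/6

g(s) = (13/72)s^2 + (53/72)s - 5/6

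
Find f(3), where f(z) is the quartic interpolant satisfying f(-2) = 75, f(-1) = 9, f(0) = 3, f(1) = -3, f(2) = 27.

225

Using Newton's divided-difference form:
f[-2,-1] = (9 - 75) / (-1 - (-2)) = -66
f[-1,0] = (3 - 9) / (0 - (-1)) = -6
f[0,1] = (-3 - 3) / (1 - 0) = -6
f[1,2] = (27 - (-3)) / (2 - 1) = 30
f[-2,-1,0] = (-6 - (-66)) / (0 - (-2)) = 30
f[-1,0,1] = (-6 - (-6)) / (1 - (-1)) = 0
f[0,1,2] = (30 - (-6)) / (2 - 0) = 18
f[-2,-1,0,1] = (0 - 30) / (1 - (-2)) = -10
f[-1,0,1,2] = (18 - 0) / (2 - (-1)) = 6
f[-2,-1,0,1,2] = (6 - (-10)) / (2 - (-2)) = 4
f(3) = 75 + (-66)·(5) + 30·(5)·(4) + (-10)·(5)·(4)·(3) + 4·(5)·(4)·(3)·(2) = 225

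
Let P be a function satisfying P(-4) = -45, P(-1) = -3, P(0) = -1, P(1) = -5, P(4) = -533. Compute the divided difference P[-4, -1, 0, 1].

0

P[-4,-1] = (-3 - (-45)) / (-1 - (-4)) = 14
P[-1,0] = (-1 - (-3)) / (0 - (-1)) = 2
P[0,1] = (-5 - (-1)) / (1 - 0) = -4
P[-4,-1,0] = (2 - 14) / (0 - (-4)) = -3
P[-1,0,1] = (-4 - 2) / (1 - (-1)) = -3
P[-4,-1,0,1] = (-3 - (-3)) / (1 - (-4)) = 0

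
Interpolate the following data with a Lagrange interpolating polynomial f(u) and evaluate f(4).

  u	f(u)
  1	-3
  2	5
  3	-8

L_0(4) = (2)·(1)/[(-1)·(-2)] = 1
L_1(4) = (3)·(1)/[(1)·(-1)] = -3
L_2(4) = (3)·(2)/[(2)·(1)] = 3
Sum: (-3)·(1) + 5·(-3) + (-8)·(3) = -42

-42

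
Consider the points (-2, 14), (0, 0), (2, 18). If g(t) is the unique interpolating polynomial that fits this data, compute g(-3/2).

Evaluate each Lagrange basis at t = -3/2:
L_0(-3/2) = (-3/2)·(-7/2)/[(-2)·(-4)] = 21/32
L_1(-3/2) = (1/2)·(-7/2)/[(2)·(-2)] = 7/16
L_2(-3/2) = (1/2)·(-3/2)/[(4)·(2)] = -3/32
Sum: 14·(21/32) + 0 + 18·(-3/32) = 15/2

15/2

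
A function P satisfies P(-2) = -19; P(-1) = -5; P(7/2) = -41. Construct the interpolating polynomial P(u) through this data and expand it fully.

P(u) = -4u^2 + 2u + 1

L_0(u) = (u + 1)(u - 7/2) / [11/2] = (2/11)u^2 - (5/11)u - 7/11
L_1(u) = (u + 2)(u - 7/2) / [-9/2] = -(2/9)u^2 + (1/3)u + 14/9
L_2(u) = (u + 2)(u + 1) / [99/4] = (4/99)u^2 + (4/33)u + 8/99
P(u) = (-19)·L_0 + (-5)·L_1 + (-41)·L_2
  (-19)·L_0(u) = -(38/11)u^2 + (95/11)u + 133/11
  (-5)·L_1(u) = (10/9)u^2 - (5/3)u - 70/9
  (-41)·L_2(u) = -(164/99)u^2 - (164/33)u - 328/99
Adding term by term: -4u^2 + 2u + 1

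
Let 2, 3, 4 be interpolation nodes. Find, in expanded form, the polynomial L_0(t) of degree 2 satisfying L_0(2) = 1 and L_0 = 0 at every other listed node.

L_0(t) = (t - 3)(t - 4) / [(-1)·(-2)]
       = (t^2 - 7t + 12) / (2)

L_0(t) = (1/2)t^2 - (7/2)t + 6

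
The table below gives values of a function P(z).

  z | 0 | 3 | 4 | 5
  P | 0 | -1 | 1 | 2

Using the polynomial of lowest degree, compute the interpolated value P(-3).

L_0(-3) = (-6)·(-7)·(-8)/[(-3)·(-4)·(-5)] = 28/5
L_1(-3) = (-3)·(-7)·(-8)/[(3)·(-1)·(-2)] = -28
L_2(-3) = (-3)·(-6)·(-8)/[(4)·(1)·(-1)] = 36
L_3(-3) = (-3)·(-6)·(-7)/[(5)·(2)·(1)] = -63/5
Sum: 0 + (-1)·(-28) + 1·(36) + 2·(-63/5) = 194/5

194/5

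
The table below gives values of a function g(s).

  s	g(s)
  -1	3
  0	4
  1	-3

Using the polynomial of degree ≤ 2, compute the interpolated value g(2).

Using Newton's divided-difference form:
g[-1,0] = (4 - 3) / (0 - (-1)) = 1
g[0,1] = (-3 - 4) / (1 - 0) = -7
g[-1,0,1] = (-7 - 1) / (1 - (-1)) = -4
g(2) = 3 + 1·(3) + (-4)·(3)·(2) = -18

-18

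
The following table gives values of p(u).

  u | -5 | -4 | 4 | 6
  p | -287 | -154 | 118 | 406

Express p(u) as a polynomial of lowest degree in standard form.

p(u) = 2u^3 - u^2 + 2u - 2

Newton's divided differences:
p[-5,-4] = (-154 - (-287)) / (-4 - (-5)) = 133
p[-4,4] = (118 - (-154)) / (4 - (-4)) = 34
p[4,6] = (406 - 118) / (6 - 4) = 144
p[-5,-4,4] = (34 - 133) / (4 - (-5)) = -11
p[-4,4,6] = (144 - 34) / (6 - (-4)) = 11
p[-5,-4,4,6] = (11 - (-11)) / (6 - (-5)) = 2
p(u) = -287 + 133·(u + 5) + (-11)·(u + 5)(u + 4) + 2·(u + 5)(u + 4)(u - 4)
Expanding: p(u) = 2u^3 - u^2 + 2u - 2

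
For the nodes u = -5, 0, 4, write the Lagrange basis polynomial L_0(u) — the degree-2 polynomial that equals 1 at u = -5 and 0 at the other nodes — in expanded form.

L_0(u) = u(u - 4) / [(-5)·(-9)]
       = (u^2 - 4u) / (45)

L_0(u) = (1/45)u^2 - (4/45)u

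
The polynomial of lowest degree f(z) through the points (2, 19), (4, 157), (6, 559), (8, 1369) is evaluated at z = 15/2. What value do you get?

8963/8

L_0(15/2) = (7/2)·(3/2)·(-1/2)/[(-2)·(-4)·(-6)] = 7/128
L_1(15/2) = (11/2)·(3/2)·(-1/2)/[(2)·(-2)·(-4)] = -33/128
L_2(15/2) = (11/2)·(7/2)·(-1/2)/[(4)·(2)·(-2)] = 77/128
L_3(15/2) = (11/2)·(7/2)·(3/2)/[(6)·(4)·(2)] = 77/128
Sum: 19·(7/128) + 157·(-33/128) + 559·(77/128) + 1369·(77/128) = 8963/8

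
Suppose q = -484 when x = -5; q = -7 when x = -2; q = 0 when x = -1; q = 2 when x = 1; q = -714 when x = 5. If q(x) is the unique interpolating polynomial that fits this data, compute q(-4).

Evaluate each Lagrange basis at x = -4:
L_0(-4) = (-2)·(-3)·(-5)·(-9)/[(-3)·(-4)·(-6)·(-10)] = 3/8
L_1(-4) = (1)·(-3)·(-5)·(-9)/[(3)·(-1)·(-3)·(-7)] = 15/7
L_2(-4) = (1)·(-2)·(-5)·(-9)/[(4)·(1)·(-2)·(-6)] = -15/8
L_3(-4) = (1)·(-2)·(-3)·(-9)/[(6)·(3)·(2)·(-4)] = 3/8
L_4(-4) = (1)·(-2)·(-3)·(-5)/[(10)·(7)·(6)·(4)] = -1/56
Sum: (-484)·(3/8) + (-7)·(15/7) + 0 + 2·(3/8) + (-714)·(-1/56) = -183

-183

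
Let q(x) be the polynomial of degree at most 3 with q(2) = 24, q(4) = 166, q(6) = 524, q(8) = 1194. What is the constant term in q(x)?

Build the Lagrange basis polynomials:
L_0(x) = (x - 4)(x - 6)(x - 8) / [-48] = -(1/48)x^3 + (3/8)x^2 - (13/6)x + 4
L_1(x) = (x - 2)(x - 6)(x - 8) / [16] = (1/16)x^3 - x^2 + (19/4)x - 6
L_2(x) = (x - 2)(x - 4)(x - 8) / [-16] = -(1/16)x^3 + (7/8)x^2 - (7/2)x + 4
L_3(x) = (x - 2)(x - 4)(x - 6) / [48] = (1/48)x^3 - (1/4)x^2 + (11/12)x - 1
q(x) = 24·L_0 + 166·L_1 + 524·L_2 + 1194·L_3
Only the constant term is needed; take it from each L_i and combine:
24·(4) + 166·(-6) + 524·(4) + 1194·(-1) = 2

2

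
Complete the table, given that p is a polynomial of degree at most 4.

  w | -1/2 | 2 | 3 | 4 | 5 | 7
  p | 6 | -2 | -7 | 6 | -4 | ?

-34821/77

The 5 known values determine p uniquely (degree ≤ 4).
Evaluate each Lagrange basis at w = 7:
L_0(7) = (5)·(4)·(3)·(2)/[(-5/2)·(-7/2)·(-9/2)·(-11/2)] = 128/231
L_1(7) = (15/2)·(4)·(3)·(2)/[(5/2)·(-1)·(-2)·(-3)] = -12
L_2(7) = (15/2)·(5)·(3)·(2)/[(7/2)·(1)·(-1)·(-2)] = 225/7
L_3(7) = (15/2)·(5)·(4)·(2)/[(9/2)·(2)·(1)·(-1)] = -100/3
L_4(7) = (15/2)·(5)·(4)·(3)/[(11/2)·(3)·(2)·(1)] = 150/11
Sum: 6·(128/231) + (-2)·(-12) + (-7)·(225/7) + 6·(-100/3) + (-4)·(150/11) = -34821/77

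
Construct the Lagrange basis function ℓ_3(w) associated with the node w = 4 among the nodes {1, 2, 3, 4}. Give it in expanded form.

ℓ_3(w) = (w - 1)(w - 2)(w - 3) / [(3)·(2)·(1)]
       = (w^3 - 6w^2 + 11w - 6) / (6)

ℓ_3(w) = (1/6)w^3 - w^2 + (11/6)w - 1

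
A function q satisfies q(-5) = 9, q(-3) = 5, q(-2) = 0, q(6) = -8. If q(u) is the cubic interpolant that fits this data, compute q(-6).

Evaluate each Lagrange basis at u = -6:
L_0(-6) = (-3)·(-4)·(-12)/[(-2)·(-3)·(-11)] = 24/11
L_1(-6) = (-1)·(-4)·(-12)/[(2)·(-1)·(-9)] = -8/3
L_2(-6) = (-1)·(-3)·(-12)/[(3)·(1)·(-8)] = 3/2
L_3(-6) = (-1)·(-3)·(-4)/[(11)·(9)·(8)] = -1/66
Sum: 9·(24/11) + 5·(-8/3) + 0 + (-8)·(-1/66) = 212/33

212/33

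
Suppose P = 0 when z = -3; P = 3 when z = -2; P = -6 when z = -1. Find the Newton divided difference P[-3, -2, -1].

P[-3,-2] = (3 - 0) / (-2 - (-3)) = 3
P[-2,-1] = (-6 - 3) / (-1 - (-2)) = -9
P[-3,-2,-1] = (-9 - 3) / (-1 - (-3)) = -6

-6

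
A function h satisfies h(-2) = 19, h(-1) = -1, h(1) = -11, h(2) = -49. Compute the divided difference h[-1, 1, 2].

-11

h[-1,1] = (-11 - (-1)) / (1 - (-1)) = -5
h[1,2] = (-49 - (-11)) / (2 - 1) = -38
h[-1,1,2] = (-38 - (-5)) / (2 - (-1)) = -11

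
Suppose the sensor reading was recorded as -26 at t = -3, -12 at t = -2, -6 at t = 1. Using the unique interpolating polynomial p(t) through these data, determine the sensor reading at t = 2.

L_0(2) = (4)·(1)/[(-1)·(-4)] = 1
L_1(2) = (5)·(1)/[(1)·(-3)] = -5/3
L_2(2) = (5)·(4)/[(4)·(3)] = 5/3
Sum: (-26)·(1) + (-12)·(-5/3) + (-6)·(5/3) = -16

-16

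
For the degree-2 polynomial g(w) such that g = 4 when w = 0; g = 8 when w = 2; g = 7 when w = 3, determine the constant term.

4

L_0(w) = (w - 2)(w - 3) / [6] = (1/6)w^2 - (5/6)w + 1
L_1(w) = w(w - 3) / [-2] = -(1/2)w^2 + (3/2)w
L_2(w) = w(w - 2) / [3] = (1/3)w^2 - (2/3)w
g(w) = 4·L_0 + 8·L_1 + 7·L_2
Only the constant term is needed; take it from each L_i and combine:
4·(1) + 8·(0) + 7·(0) = 4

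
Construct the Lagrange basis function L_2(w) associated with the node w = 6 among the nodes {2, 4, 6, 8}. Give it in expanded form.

L_2(w) = -(1/16)w^3 + (7/8)w^2 - (7/2)w + 4

L_2(w) = (w - 2)(w - 4)(w - 8) / [(4)·(2)·(-2)]
       = (w^3 - 14w^2 + 56w - 64) / (-16)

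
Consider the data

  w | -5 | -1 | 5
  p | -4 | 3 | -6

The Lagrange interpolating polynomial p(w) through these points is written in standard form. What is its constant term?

Build the Lagrange basis polynomials:
L_0(w) = (w + 1)(w - 5) / [40] = (1/40)w^2 - (1/10)w - 1/8
L_1(w) = (w + 5)(w - 5) / [-24] = -(1/24)w^2 + 25/24
L_2(w) = (w + 5)(w + 1) / [60] = (1/60)w^2 + (1/10)w + 1/12
p(w) = (-4)·L_0 + 3·L_1 + (-6)·L_2
Only the constant term is needed; take it from each L_i and combine:
(-4)·(-1/8) + 3·(25/24) + (-6)·(1/12) = 25/8

25/8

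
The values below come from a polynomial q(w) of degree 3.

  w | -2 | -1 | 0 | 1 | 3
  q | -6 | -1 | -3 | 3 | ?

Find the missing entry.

99

The 4 known values determine q uniquely (degree ≤ 3).
L_0(3) = (4)·(3)·(2)/[(-1)·(-2)·(-3)] = -4
L_1(3) = (5)·(3)·(2)/[(1)·(-1)·(-2)] = 15
L_2(3) = (5)·(4)·(2)/[(2)·(1)·(-1)] = -20
L_3(3) = (5)·(4)·(3)/[(3)·(2)·(1)] = 10
Sum: (-6)·(-4) + (-1)·(15) + (-3)·(-20) + 3·(10) = 99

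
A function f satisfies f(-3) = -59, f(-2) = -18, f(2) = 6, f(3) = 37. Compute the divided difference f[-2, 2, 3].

5

f[-2,2] = (6 - (-18)) / (2 - (-2)) = 6
f[2,3] = (37 - 6) / (3 - 2) = 31
f[-2,2,3] = (31 - 6) / (3 - (-2)) = 5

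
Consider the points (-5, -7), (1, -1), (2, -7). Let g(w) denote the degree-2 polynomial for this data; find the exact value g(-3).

L_0(-3) = (-4)·(-5)/[(-6)·(-7)] = 10/21
L_1(-3) = (2)·(-5)/[(6)·(-1)] = 5/3
L_2(-3) = (2)·(-4)/[(7)·(1)] = -8/7
Sum: (-7)·(10/21) + (-1)·(5/3) + (-7)·(-8/7) = 3

3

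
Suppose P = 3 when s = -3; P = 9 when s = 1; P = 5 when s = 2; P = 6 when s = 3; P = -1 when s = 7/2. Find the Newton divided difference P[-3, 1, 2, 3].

P[-3,1] = (9 - 3) / (1 - (-3)) = 3/2
P[1,2] = (5 - 9) / (2 - 1) = -4
P[2,3] = (6 - 5) / (3 - 2) = 1
P[-3,1,2] = (-4 - 3/2) / (2 - (-3)) = -11/10
P[1,2,3] = (1 - (-4)) / (3 - 1) = 5/2
P[-3,1,2,3] = (5/2 - (-11/10)) / (3 - (-3)) = 3/5

3/5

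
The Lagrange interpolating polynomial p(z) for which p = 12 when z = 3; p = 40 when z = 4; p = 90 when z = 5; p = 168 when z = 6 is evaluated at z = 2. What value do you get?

0

Evaluate each Lagrange basis at z = 2:
L_0(2) = (-2)·(-3)·(-4)/[(-1)·(-2)·(-3)] = 4
L_1(2) = (-1)·(-3)·(-4)/[(1)·(-1)·(-2)] = -6
L_2(2) = (-1)·(-2)·(-4)/[(2)·(1)·(-1)] = 4
L_3(2) = (-1)·(-2)·(-3)/[(3)·(2)·(1)] = -1
Sum: 12·(4) + 40·(-6) + 90·(4) + 168·(-1) = 0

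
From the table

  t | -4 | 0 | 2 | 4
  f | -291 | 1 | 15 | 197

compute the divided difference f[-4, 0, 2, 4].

f[-4,0] = (1 - (-291)) / (0 - (-4)) = 73
f[0,2] = (15 - 1) / (2 - 0) = 7
f[2,4] = (197 - 15) / (4 - 2) = 91
f[-4,0,2] = (7 - 73) / (2 - (-4)) = -11
f[0,2,4] = (91 - 7) / (4 - 0) = 21
f[-4,0,2,4] = (21 - (-11)) / (4 - (-4)) = 4

4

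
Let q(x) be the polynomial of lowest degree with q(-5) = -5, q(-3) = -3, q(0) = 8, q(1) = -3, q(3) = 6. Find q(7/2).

Using Newton's divided-difference form:
q[-5,-3] = (-3 - (-5)) / (-3 - (-5)) = 1
q[-3,0] = (8 - (-3)) / (0 - (-3)) = 11/3
q[0,1] = (-3 - 8) / (1 - 0) = -11
q[1,3] = (6 - (-3)) / (3 - 1) = 9/2
q[-5,-3,0] = (11/3 - 1) / (0 - (-5)) = 8/15
q[-3,0,1] = (-11 - 11/3) / (1 - (-3)) = -11/3
q[0,1,3] = (9/2 - (-11)) / (3 - 0) = 31/6
q[-5,-3,0,1] = (-11/3 - 8/15) / (1 - (-5)) = -7/10
q[-3,0,1,3] = (31/6 - (-11/3)) / (3 - (-3)) = 53/36
q[-5,-3,0,1,3] = (53/36 - (-7/10)) / (3 - (-5)) = 391/1440
q(7/2) = -5 + 1·(17/2) + (8/15)·(17/2)·(13/2) + (-7/10)·(17/2)·(13/2)·(7/2) + (391/1440)·(17/2)·(13/2)·(7/2)·(5/2) = 133037/4608

133037/4608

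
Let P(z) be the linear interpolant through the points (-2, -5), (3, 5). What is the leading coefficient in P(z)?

Build the Lagrange basis polynomials:
L_0(z) = (z - 3) / [-5] = -(1/5)z + 3/5
L_1(z) = (z + 2) / [5] = (1/5)z + 2/5
P(z) = (-5)·L_0 + 5·L_1
Only the coefficient of z is needed; take it from each L_i and combine:
(-5)·(-1/5) + 5·(1/5) = 2

2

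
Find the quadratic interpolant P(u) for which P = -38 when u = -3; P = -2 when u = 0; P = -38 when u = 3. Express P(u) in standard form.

Build the Lagrange basis polynomials:
L_0(u) = u(u - 3) / [18] = (1/18)u^2 - (1/6)u
L_1(u) = (u + 3)(u - 3) / [-9] = -(1/9)u^2 + 1
L_2(u) = (u + 3)u / [18] = (1/18)u^2 + (1/6)u
P(u) = (-38)·L_0 + (-2)·L_1 + (-38)·L_2
  (-38)·L_0(u) = -(19/9)u^2 + (19/3)u
  (-2)·L_1(u) = (2/9)u^2 - 2
  (-38)·L_2(u) = -(19/9)u^2 - (19/3)u
Adding term by term: -4u^2 - 2

P(u) = -4u^2 - 2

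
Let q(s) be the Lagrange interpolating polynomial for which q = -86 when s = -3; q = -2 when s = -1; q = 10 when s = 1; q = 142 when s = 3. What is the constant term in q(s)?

1

L_0(s) = (s + 1)(s - 1)(s - 3) / [-48] = -(1/48)s^3 + (1/16)s^2 + (1/48)s - 1/16
L_1(s) = (s + 3)(s - 1)(s - 3) / [16] = (1/16)s^3 - (1/16)s^2 - (9/16)s + 9/16
L_2(s) = (s + 3)(s + 1)(s - 3) / [-16] = -(1/16)s^3 - (1/16)s^2 + (9/16)s + 9/16
L_3(s) = (s + 3)(s + 1)(s - 1) / [48] = (1/48)s^3 + (1/16)s^2 - (1/48)s - 1/16
q(s) = (-86)·L_0 + (-2)·L_1 + 10·L_2 + 142·L_3
Only the constant term is needed; take it from each L_i and combine:
(-86)·(-1/16) + (-2)·(9/16) + 10·(9/16) + 142·(-1/16) = 1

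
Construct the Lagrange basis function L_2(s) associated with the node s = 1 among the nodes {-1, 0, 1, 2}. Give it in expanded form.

L_2(s) = -(1/2)s^3 + (1/2)s^2 + s

L_2(s) = (s + 1)s(s - 2) / [(2)·(1)·(-1)]
       = (s^3 - s^2 - 2s) / (-2)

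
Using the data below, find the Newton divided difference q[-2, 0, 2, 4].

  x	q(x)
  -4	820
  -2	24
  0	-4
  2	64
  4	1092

18

q[-2,0] = (-4 - 24) / (0 - (-2)) = -14
q[0,2] = (64 - (-4)) / (2 - 0) = 34
q[2,4] = (1092 - 64) / (4 - 2) = 514
q[-2,0,2] = (34 - (-14)) / (2 - (-2)) = 12
q[0,2,4] = (514 - 34) / (4 - 0) = 120
q[-2,0,2,4] = (120 - 12) / (4 - (-2)) = 18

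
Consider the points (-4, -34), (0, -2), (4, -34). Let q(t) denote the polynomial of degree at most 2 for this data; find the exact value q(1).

L_0(1) = (1)·(-3)/[(-4)·(-8)] = -3/32
L_1(1) = (5)·(-3)/[(4)·(-4)] = 15/16
L_2(1) = (5)·(1)/[(8)·(4)] = 5/32
Sum: (-34)·(-3/32) + (-2)·(15/16) + (-34)·(5/32) = -4

-4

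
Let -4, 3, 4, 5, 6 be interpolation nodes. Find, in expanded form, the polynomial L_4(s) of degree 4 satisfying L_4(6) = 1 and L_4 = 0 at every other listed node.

L_4(s) = (1/60)s^4 - (2/15)s^3 - (1/60)s^2 + (32/15)s - 4

L_4(s) = (s + 4)(s - 3)(s - 4)(s - 5) / [(10)·(3)·(2)·(1)]
       = (s^4 - 8s^3 - s^2 + 128s - 240) / (60)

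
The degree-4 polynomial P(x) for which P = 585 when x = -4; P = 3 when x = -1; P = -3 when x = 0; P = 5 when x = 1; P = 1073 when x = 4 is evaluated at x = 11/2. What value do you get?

56195/16

Using Newton's divided-difference form:
P[-4,-1] = (3 - 585) / (-1 - (-4)) = -194
P[-1,0] = (-3 - 3) / (0 - (-1)) = -6
P[0,1] = (5 - (-3)) / (1 - 0) = 8
P[1,4] = (1073 - 5) / (4 - 1) = 356
P[-4,-1,0] = (-6 - (-194)) / (0 - (-4)) = 47
P[-1,0,1] = (8 - (-6)) / (1 - (-1)) = 7
P[0,1,4] = (356 - 8) / (4 - 0) = 87
P[-4,-1,0,1] = (7 - 47) / (1 - (-4)) = -8
P[-1,0,1,4] = (87 - 7) / (4 - (-1)) = 16
P[-4,-1,0,1,4] = (16 - (-8)) / (4 - (-4)) = 3
P(11/2) = 585 + (-194)·(19/2) + 47·(19/2)·(13/2) + (-8)·(19/2)·(13/2)·(11/2) + 3·(19/2)·(13/2)·(11/2)·(9/2) = 56195/16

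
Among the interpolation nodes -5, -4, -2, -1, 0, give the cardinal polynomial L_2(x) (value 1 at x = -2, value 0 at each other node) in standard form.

L_2(x) = (1/12)x^4 + (5/6)x^3 + (29/12)x^2 + (5/3)x

L_2(x) = (x + 5)(x + 4)(x + 1)x / [(3)·(2)·(-1)·(-2)]
       = (x^4 + 10x^3 + 29x^2 + 20x) / (12)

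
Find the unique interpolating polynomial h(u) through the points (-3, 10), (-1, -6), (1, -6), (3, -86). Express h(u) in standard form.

Build the Lagrange basis polynomials:
L_0(u) = (u + 1)(u - 1)(u - 3) / [-48] = -(1/48)u^3 + (1/16)u^2 + (1/48)u - 1/16
L_1(u) = (u + 3)(u - 1)(u - 3) / [16] = (1/16)u^3 - (1/16)u^2 - (9/16)u + 9/16
L_2(u) = (u + 3)(u + 1)(u - 3) / [-16] = -(1/16)u^3 - (1/16)u^2 + (9/16)u + 9/16
L_3(u) = (u + 3)(u + 1)(u - 1) / [48] = (1/48)u^3 + (1/16)u^2 - (1/48)u - 1/16
h(u) = 10·L_0 + (-6)·L_1 + (-6)·L_2 + (-86)·L_3
  10·L_0(u) = -(5/24)u^3 + (5/8)u^2 + (5/24)u - 5/8
  (-6)·L_1(u) = -(3/8)u^3 + (3/8)u^2 + (27/8)u - 27/8
  (-6)·L_2(u) = (3/8)u^3 + (3/8)u^2 - (27/8)u - 27/8
  (-86)·L_3(u) = -(43/24)u^3 - (43/8)u^2 + (43/24)u + 43/8
Adding term by term: -2u^3 - 4u^2 + 2u - 2

h(u) = -2u^3 - 4u^2 + 2u - 2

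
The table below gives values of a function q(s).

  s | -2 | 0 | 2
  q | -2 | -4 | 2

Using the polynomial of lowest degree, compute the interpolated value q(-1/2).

-17/4

Evaluate each Lagrange basis at s = -1/2:
L_0(-1/2) = (-1/2)·(-5/2)/[(-2)·(-4)] = 5/32
L_1(-1/2) = (3/2)·(-5/2)/[(2)·(-2)] = 15/16
L_2(-1/2) = (3/2)·(-1/2)/[(4)·(2)] = -3/32
Sum: (-2)·(5/32) + (-4)·(15/16) + 2·(-3/32) = -17/4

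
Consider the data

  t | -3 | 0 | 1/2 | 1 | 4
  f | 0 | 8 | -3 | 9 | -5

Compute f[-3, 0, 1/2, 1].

557/42

f[-3,0] = (8 - 0) / (0 - (-3)) = 8/3
f[0,1/2] = (-3 - 8) / (1/2 - 0) = -22
f[1/2,1] = (9 - (-3)) / (1 - 1/2) = 24
f[-3,0,1/2] = (-22 - 8/3) / (1/2 - (-3)) = -148/21
f[0,1/2,1] = (24 - (-22)) / (1 - 0) = 46
f[-3,0,1/2,1] = (46 - (-148/21)) / (1 - (-3)) = 557/42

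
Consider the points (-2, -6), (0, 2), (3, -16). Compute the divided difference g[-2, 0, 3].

-2

g[-2,0] = (2 - (-6)) / (0 - (-2)) = 4
g[0,3] = (-16 - 2) / (3 - 0) = -6
g[-2,0,3] = (-6 - 4) / (3 - (-2)) = -2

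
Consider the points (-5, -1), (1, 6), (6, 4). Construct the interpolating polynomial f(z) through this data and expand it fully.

Build the Lagrange basis polynomials:
L_0(z) = (z - 1)(z - 6) / [66] = (1/66)z^2 - (7/66)z + 1/11
L_1(z) = (z + 5)(z - 6) / [-30] = -(1/30)z^2 + (1/30)z + 1
L_2(z) = (z + 5)(z - 1) / [55] = (1/55)z^2 + (4/55)z - 1/11
f(z) = (-1)·L_0 + 6·L_1 + 4·L_2
  (-1)·L_0(z) = -(1/66)z^2 + (7/66)z - 1/11
  6·L_1(z) = -(1/5)z^2 + (1/5)z + 6
  4·L_2(z) = (4/55)z^2 + (16/55)z - 4/11
Adding term by term: -(47/330)z^2 + (197/330)z + 61/11

f(z) = -(47/330)z^2 + (197/330)z + 61/11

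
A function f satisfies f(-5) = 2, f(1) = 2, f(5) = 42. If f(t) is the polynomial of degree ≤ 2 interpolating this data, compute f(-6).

L_0(-6) = (-7)·(-11)/[(-6)·(-10)] = 77/60
L_1(-6) = (-1)·(-11)/[(6)·(-4)] = -11/24
L_2(-6) = (-1)·(-7)/[(10)·(4)] = 7/40
Sum: 2·(77/60) + 2·(-11/24) + 42·(7/40) = 9

9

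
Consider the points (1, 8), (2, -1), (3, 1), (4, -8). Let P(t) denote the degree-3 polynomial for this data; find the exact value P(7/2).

-3/4

Using Newton's divided-difference form:
P[1,2] = (-1 - 8) / (2 - 1) = -9
P[2,3] = (1 - (-1)) / (3 - 2) = 2
P[3,4] = (-8 - 1) / (4 - 3) = -9
P[1,2,3] = (2 - (-9)) / (3 - 1) = 11/2
P[2,3,4] = (-9 - 2) / (4 - 2) = -11/2
P[1,2,3,4] = (-11/2 - 11/2) / (4 - 1) = -11/3
P(7/2) = 8 + (-9)·(5/2) + (11/2)·(5/2)·(3/2) + (-11/3)·(5/2)·(3/2)·(1/2) = -3/4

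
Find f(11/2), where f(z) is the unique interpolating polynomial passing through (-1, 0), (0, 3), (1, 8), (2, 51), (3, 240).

43355/16

Evaluate each Lagrange basis at z = 11/2:
L_0(11/2) = (11/2)·(9/2)·(7/2)·(5/2)/[(-1)·(-2)·(-3)·(-4)] = 1155/128
L_1(11/2) = (13/2)·(9/2)·(7/2)·(5/2)/[(1)·(-1)·(-2)·(-3)] = -1365/32
L_2(11/2) = (13/2)·(11/2)·(7/2)·(5/2)/[(2)·(1)·(-1)·(-2)] = 5005/64
L_3(11/2) = (13/2)·(11/2)·(9/2)·(5/2)/[(3)·(2)·(1)·(-1)] = -2145/32
L_4(11/2) = (13/2)·(11/2)·(9/2)·(7/2)/[(4)·(3)·(2)·(1)] = 3003/128
Sum: 0 + 3·(-1365/32) + 8·(5005/64) + 51·(-2145/32) + 240·(3003/128) = 43355/16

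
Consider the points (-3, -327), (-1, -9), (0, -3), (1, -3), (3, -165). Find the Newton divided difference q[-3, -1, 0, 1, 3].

-3

q[-3,-1] = (-9 - (-327)) / (-1 - (-3)) = 159
q[-1,0] = (-3 - (-9)) / (0 - (-1)) = 6
q[0,1] = (-3 - (-3)) / (1 - 0) = 0
q[1,3] = (-165 - (-3)) / (3 - 1) = -81
q[-3,-1,0] = (6 - 159) / (0 - (-3)) = -51
q[-1,0,1] = (0 - 6) / (1 - (-1)) = -3
q[0,1,3] = (-81 - 0) / (3 - 0) = -27
q[-3,-1,0,1] = (-3 - (-51)) / (1 - (-3)) = 12
q[-1,0,1,3] = (-27 - (-3)) / (3 - (-1)) = -6
q[-3,-1,0,1,3] = (-6 - 12) / (3 - (-3)) = -3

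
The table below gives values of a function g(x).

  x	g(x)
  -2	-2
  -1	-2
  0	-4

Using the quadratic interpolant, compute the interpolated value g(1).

Evaluate each Lagrange basis at x = 1:
L_0(1) = (2)·(1)/[(-1)·(-2)] = 1
L_1(1) = (3)·(1)/[(1)·(-1)] = -3
L_2(1) = (3)·(2)/[(2)·(1)] = 3
Sum: (-2)·(1) + (-2)·(-3) + (-4)·(3) = -8

-8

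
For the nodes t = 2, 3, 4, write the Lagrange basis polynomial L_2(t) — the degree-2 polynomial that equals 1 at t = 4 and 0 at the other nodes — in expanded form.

L_2(t) = (1/2)t^2 - (5/2)t + 3

L_2(t) = (t - 2)(t - 3) / [(2)·(1)]
       = (t^2 - 5t + 6) / (2)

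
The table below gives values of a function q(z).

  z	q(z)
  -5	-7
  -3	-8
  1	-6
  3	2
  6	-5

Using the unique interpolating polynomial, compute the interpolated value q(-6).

Using Newton's divided-difference form:
q[-5,-3] = (-8 - (-7)) / (-3 - (-5)) = -1/2
q[-3,1] = (-6 - (-8)) / (1 - (-3)) = 1/2
q[1,3] = (2 - (-6)) / (3 - 1) = 4
q[3,6] = (-5 - 2) / (6 - 3) = -7/3
q[-5,-3,1] = (1/2 - (-1/2)) / (1 - (-5)) = 1/6
q[-3,1,3] = (4 - 1/2) / (3 - (-3)) = 7/12
q[1,3,6] = (-7/3 - 4) / (6 - 1) = -19/15
q[-5,-3,1,3] = (7/12 - 1/6) / (3 - (-5)) = 5/96
q[-3,1,3,6] = (-19/15 - 7/12) / (6 - (-3)) = -37/180
q[-5,-3,1,3,6] = (-37/180 - 5/96) / (6 - (-5)) = -371/15840
q(-6) = -7 + (-1/2)·(-1) + (1/6)·(-1)·(-3) + (5/96)·(-1)·(-3)·(-7) + (-371/15840)·(-1)·(-3)·(-7)·(-9) = -5069/440

-5069/440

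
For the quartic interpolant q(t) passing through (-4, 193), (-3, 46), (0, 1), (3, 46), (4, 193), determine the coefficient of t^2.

Build the Lagrange basis polynomials:
L_0(t) = (t + 3)t(t - 3)(t - 4) / [224] = (1/224)t^4 - (1/56)t^3 - (9/224)t^2 + (9/56)t
L_1(t) = (t + 4)t(t - 3)(t - 4) / [-126] = -(1/126)t^4 + (1/42)t^3 + (8/63)t^2 - (8/21)t
L_2(t) = (t + 4)(t + 3)(t - 3)(t - 4) / [144] = (1/144)t^4 - (25/144)t^2 + 1
L_3(t) = (t + 4)(t + 3)t(t - 4) / [-126] = -(1/126)t^4 - (1/42)t^3 + (8/63)t^2 + (8/21)t
L_4(t) = (t + 4)(t + 3)t(t - 3) / [224] = (1/224)t^4 + (1/56)t^3 - (9/224)t^2 - (9/56)t
q(t) = 193·L_0 + 46·L_1 + 1·L_2 + 46·L_3 + 193·L_4
Only the coefficient of t^2 is needed; take it from each L_i and combine:
193·(-9/224) + 46·(8/63) + 1·(-25/144) + 46·(8/63) + 193·(-9/224) = -4

-4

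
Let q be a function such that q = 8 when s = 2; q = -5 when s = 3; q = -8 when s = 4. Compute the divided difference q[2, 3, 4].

q[2,3] = (-5 - 8) / (3 - 2) = -13
q[3,4] = (-8 - (-5)) / (4 - 3) = -3
q[2,3,4] = (-3 - (-13)) / (4 - 2) = 5

5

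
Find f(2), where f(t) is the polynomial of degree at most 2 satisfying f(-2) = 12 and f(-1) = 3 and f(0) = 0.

Evaluate each Lagrange basis at t = 2:
L_0(2) = (3)·(2)/[(-1)·(-2)] = 3
L_1(2) = (4)·(2)/[(1)·(-1)] = -8
L_2(2) = (4)·(3)/[(2)·(1)] = 6
Sum: 12·(3) + 3·(-8) + 0 = 12

12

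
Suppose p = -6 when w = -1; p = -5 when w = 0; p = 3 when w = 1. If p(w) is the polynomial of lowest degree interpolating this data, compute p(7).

Evaluate each Lagrange basis at w = 7:
L_0(7) = (7)·(6)/[(-1)·(-2)] = 21
L_1(7) = (8)·(6)/[(1)·(-1)] = -48
L_2(7) = (8)·(7)/[(2)·(1)] = 28
Sum: (-6)·(21) + (-5)·(-48) + 3·(28) = 198

198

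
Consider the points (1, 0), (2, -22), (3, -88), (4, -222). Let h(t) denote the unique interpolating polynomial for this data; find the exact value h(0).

L_0(0) = (-2)·(-3)·(-4)/[(-1)·(-2)·(-3)] = 4
L_1(0) = (-1)·(-3)·(-4)/[(1)·(-1)·(-2)] = -6
L_2(0) = (-1)·(-2)·(-4)/[(2)·(1)·(-1)] = 4
L_3(0) = (-1)·(-2)·(-3)/[(3)·(2)·(1)] = -1
Sum: 0 + (-22)·(-6) + (-88)·(4) + (-222)·(-1) = 2

2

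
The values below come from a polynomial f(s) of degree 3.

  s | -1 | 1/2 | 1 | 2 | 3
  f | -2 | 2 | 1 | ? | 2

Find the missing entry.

-3/4

The 4 known values determine f uniquely (degree ≤ 3).
Evaluate each Lagrange basis at s = 2:
L_0(2) = (3/2)·(1)·(-1)/[(-3/2)·(-2)·(-4)] = 1/8
L_1(2) = (3)·(1)·(-1)/[(3/2)·(-1/2)·(-5/2)] = -8/5
L_2(2) = (3)·(3/2)·(-1)/[(2)·(1/2)·(-2)] = 9/4
L_3(2) = (3)·(3/2)·(1)/[(4)·(5/2)·(2)] = 9/40
Sum: (-2)·(1/8) + 2·(-8/5) + 1·(9/4) + 2·(9/40) = -3/4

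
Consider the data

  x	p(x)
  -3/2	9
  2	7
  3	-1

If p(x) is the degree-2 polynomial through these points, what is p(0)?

Using Newton's divided-difference form:
p[-3/2,2] = (7 - 9) / (2 - (-3/2)) = -4/7
p[2,3] = (-1 - 7) / (3 - 2) = -8
p[-3/2,2,3] = (-8 - (-4/7)) / (3 - (-3/2)) = -104/63
p(0) = 9 + (-4/7)·(3/2) + (-104/63)·(3/2)·(-2) = 275/21

275/21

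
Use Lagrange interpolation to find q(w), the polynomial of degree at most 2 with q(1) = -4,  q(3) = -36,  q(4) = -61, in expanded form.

q(w) = -3w^2 - 4w + 3

Build the Lagrange basis polynomials:
L_0(w) = (w - 3)(w - 4) / [6] = (1/6)w^2 - (7/6)w + 2
L_1(w) = (w - 1)(w - 4) / [-2] = -(1/2)w^2 + (5/2)w - 2
L_2(w) = (w - 1)(w - 3) / [3] = (1/3)w^2 - (4/3)w + 1
q(w) = (-4)·L_0 + (-36)·L_1 + (-61)·L_2
  (-4)·L_0(w) = -(2/3)w^2 + (14/3)w - 8
  (-36)·L_1(w) = 18w^2 - 90w + 72
  (-61)·L_2(w) = -(61/3)w^2 + (244/3)w - 61
Adding term by term: -3w^2 - 4w + 3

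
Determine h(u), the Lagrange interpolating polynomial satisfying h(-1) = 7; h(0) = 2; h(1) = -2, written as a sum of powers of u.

Build the Lagrange basis polynomials:
L_0(u) = u(u - 1) / [2] = (1/2)u^2 - (1/2)u
L_1(u) = (u + 1)(u - 1) / [-1] = -u^2 + 1
L_2(u) = (u + 1)u / [2] = (1/2)u^2 + (1/2)u
h(u) = 7·L_0 + 2·L_1 + (-2)·L_2
  7·L_0(u) = (7/2)u^2 - (7/2)u
  2·L_1(u) = -2u^2 + 2
  (-2)·L_2(u) = -u^2 - u
Adding term by term: (1/2)u^2 - (9/2)u + 2

h(u) = (1/2)u^2 - (9/2)u + 2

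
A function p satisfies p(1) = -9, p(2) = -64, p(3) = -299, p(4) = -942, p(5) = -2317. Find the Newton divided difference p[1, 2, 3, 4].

p[1,2] = (-64 - (-9)) / (2 - 1) = -55
p[2,3] = (-299 - (-64)) / (3 - 2) = -235
p[3,4] = (-942 - (-299)) / (4 - 3) = -643
p[1,2,3] = (-235 - (-55)) / (3 - 1) = -90
p[2,3,4] = (-643 - (-235)) / (4 - 2) = -204
p[1,2,3,4] = (-204 - (-90)) / (4 - 1) = -38

-38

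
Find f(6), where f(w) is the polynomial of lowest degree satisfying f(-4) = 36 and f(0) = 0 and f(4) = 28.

66

Evaluate each Lagrange basis at w = 6:
L_0(6) = (6)·(2)/[(-4)·(-8)] = 3/8
L_1(6) = (10)·(2)/[(4)·(-4)] = -5/4
L_2(6) = (10)·(6)/[(8)·(4)] = 15/8
Sum: 36·(3/8) + 0 + 28·(15/8) = 66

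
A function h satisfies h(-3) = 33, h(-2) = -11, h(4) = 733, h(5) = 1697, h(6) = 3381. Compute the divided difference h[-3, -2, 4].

h[-3,-2] = (-11 - 33) / (-2 - (-3)) = -44
h[-2,4] = (733 - (-11)) / (4 - (-2)) = 124
h[-3,-2,4] = (124 - (-44)) / (4 - (-3)) = 24

24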